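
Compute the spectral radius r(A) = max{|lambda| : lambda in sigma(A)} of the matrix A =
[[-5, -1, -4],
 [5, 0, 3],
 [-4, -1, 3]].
r(A) ≈ 5.2284

The eigenvalues of A are the roots of its characteristic polynomial. With M = A (coefficients from the trace, the sum of principal 2x2 minors, and det A):
  p(λ) = det(λ I - M) = λ^3 + 2λ^2 - 23λ - 32.
No integer candidate from the rational root theorem (±divisors of 32) is a root, so the roots are irrational. The cubic discriminant is Δ = 50656 > 0, so there are three distinct real roots. p(-6) = -38 and p(-5) = 8 have opposite signs, so a root lies in (-6, -5); Newton's method refines it to λ ≈ -5.2284. p(-2) = 14 and p(-1) = -8 have opposite signs, so a root lies in (-2, -1); Newton's method refines it to λ ≈ -1.3398. p(4) = -28 and p(5) = 28 have opposite signs, so a root lies in (4, 5); Newton's method refines it to λ ≈ 4.5682. Check (Vieta): the three roots sum to -2, matching tr M = -2.
Thus the eigenvalues (to 4 decimals) are -5.2284 (modulus 5.2284); -1.3398 (modulus 1.3398); 4.5682 (modulus 4.5682). The spectral radius is the largest modulus: r(A) ≈ 5.2284. (Cross-check: r(A) ≤ ||A||_2 ≈ 8.8851; equality holds whenever A is normal, though it can also hold for some non-normal A.)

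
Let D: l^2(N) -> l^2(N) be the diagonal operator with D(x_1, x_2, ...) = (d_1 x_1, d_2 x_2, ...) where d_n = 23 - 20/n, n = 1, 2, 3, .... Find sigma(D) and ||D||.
sigma(D) = {23 - 20/n : n ≥ 1} ∪ {23}; ||D|| = 23

A bounded diagonal operator on l^2 with diagonal entries d_n has spectrum equal to the closure of {d_n : n ≥ 1}: every d_n is an eigenvalue (with eigenvector e_n), so {d_n} ⊂ sigma(D); the spectrum is closed, so its closure is too; and for lambda not in the closure, (D - lambda I) has bounded inverse (the diagonal entries 1/(d_n - lambda) are bounded). For our sequence d_n = 23 - 20/n, n = 1, 2, 3, ...:
  - {d_n} = {23 - 20/n : n ≥ 1}; the only limit point is 23
  - closure = {23 - 20/n : n ≥ 1} ∪ {23}
For the norm: a diagonal operator has ||D|| = sup_n |d_n|. Here d_n = 23 - 20/n increases monotonically from d_1 = 3 toward 23, with all terms in [3, 23); so sup_n |d_n| = 23 (the supremum is the limit, not attained). So ||D|| = 23.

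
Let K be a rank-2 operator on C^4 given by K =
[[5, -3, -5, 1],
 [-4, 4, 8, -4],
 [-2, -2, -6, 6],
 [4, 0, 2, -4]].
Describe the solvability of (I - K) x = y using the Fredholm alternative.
(I - K) is invertible (det(I - K) = -66 ≠ 0), so for every y in C^4 the equation (I - K) x = y has a unique solution.

K has rank 2 and factors as K = U V^T = u1 v1^T + u2 v2^T with u1 = (-2, 2, 0, -1), v1 = (-3, 1, 1, 1), u2 = (1, -2, 2, -1), v2 = (-1, -1, -3, 3) (multiplying out reproduces the displayed K). The nonzero eigenvalues of U V^T coincide with those of the 2 x 2 matrix G = V^T U = [[v1·u1, v1·u2], [v2·u1, v2·u2]] = [[7, -4], [-3, -8]], and by the Sylvester determinant identity det(I_4 - U V^T) = det(I_2 - V^T U) = det([[-6, 4], [3, 9]]) = (-6)(9) - (4)(3) = -66. (Direct check: I - K =
[[-4, 3, 5, -1],
 [4, -3, -8, 4],
 [2, 2, 7, -6],
 [-4, 0, -2, 5]]
has determinant -66.) The finite-dimensional Fredholm alternative says: either (I - K) is invertible, or ker(I - K) ≠ {0} and then range(I - K) = ker((I - K)^*)^⊥, with dim ker(I - K) = dim ker((I - K)^*). Since det(I - K) ≠ 0, 1 is not an eigenvalue of K and ker(I - K) = {0}, so we are in the first case: for every y there is a unique x = (I - K)^(-1) y. (Explicitly, by the Woodbury identity, (I - U V^T)^(-1) = I + U (I_2 - G)^(-1) V^T.)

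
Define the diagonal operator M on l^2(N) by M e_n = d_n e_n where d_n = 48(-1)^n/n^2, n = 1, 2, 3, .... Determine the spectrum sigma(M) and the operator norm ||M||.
sigma(M) = {48(-1)^n/n^2 : n ≥ 1} ∪ {0}; ||M|| = 48

A bounded diagonal operator on l^2 with diagonal entries d_n has spectrum equal to the closure of {d_n : n ≥ 1}: every d_n is an eigenvalue (with eigenvector e_n), so {d_n} ⊂ sigma(M); the spectrum is closed, so its closure is too; and for lambda not in the closure, (M - lambda I) has bounded inverse (the diagonal entries 1/(d_n - lambda) are bounded). For our sequence d_n = 48(-1)^n/n^2, n = 1, 2, 3, ...:
  - {d_n} = {48(-1)^n/n^2 : n ≥ 1}; the only limit point is 0
  - closure = {48(-1)^n/n^2 : n ≥ 1} ∪ {0}
For the norm: a diagonal operator has ||M|| = sup_n |d_n|. Here |d_n| = 48/n^2 is decreasing, so sup_n |d_n| = |d_1| = 48. So ||M|| = 48.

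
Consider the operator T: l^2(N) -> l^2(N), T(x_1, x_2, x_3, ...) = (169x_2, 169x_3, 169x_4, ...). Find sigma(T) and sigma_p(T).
sigma(T) = closed disk {z in C : |z| ≤ 169}; sigma_p(T) = open disk {z in C : |z| < 169}

Note T = 169·V where V is the unit left shift (V x)_k = x_{k+1}; so sigma(T) = 169·sigma(V) and ||T|| = 169||V||. ||T x||^2 = 28561sum_{k≥2} |x_k|^2 ≤ 28561||x||^2, with equality on {x : x_1 = 0}, so ||T|| = 169. For any lambda with |lambda| < 169, set r = lambda/169 (|r| < 1); the vector x = (1, r, r^2, ...) is in l^2 and satisfies T x = 169(r, r^2, ...) = lambda x, so lambda is an eigenvalue. On the boundary |lambda| = 169 the geometric series diverges, so no l^2 eigenvector exists, but these lambda lie in the approximate point spectrum. Hence sigma(T) is the closed disk of radius 169 and sigma_p(T) is the open disk.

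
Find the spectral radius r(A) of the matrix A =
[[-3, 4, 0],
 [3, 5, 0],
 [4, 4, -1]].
r(A) = (2 + sqrt(112))/2 ≈ 6.2915

The eigenvalues of A are the roots of its characteristic polynomial. With M = A (coefficients from the trace, the sum of principal 2x2 minors, and det A):
  p(λ) = det(λ I - M) = λ^3 - λ^2 - 29λ - 27.
By the rational root theorem any rational root is an integer divisor of 27. Testing λ = -1: p(-1) = -1 - 1 + 29 - 27 = 0, so λ = -1 is a root. Dividing out (λ + 1) leaves p(λ) = (λ + 1)(λ^2 - 2λ - 27). For λ^2 - 2λ - 27 the discriminant is 112. It is nonnegative but not a perfect square, so the roots are real and irrational: λ = (2 ± sqrt(112))/2 ≈ 6.2915, -4.2915.
Thus the eigenvalues (to 4 decimals) are 6.2915 (modulus 6.2915); -4.2915 (modulus 4.2915); -1 (modulus 1). The spectral radius is the largest modulus: r(A) = (2 + sqrt(112))/2 ≈ 6.2915. (Cross-check: r(A) ≤ ||A||_2 ≈ 8.2554; equality holds whenever A is normal, though it can also hold for some non-normal A.)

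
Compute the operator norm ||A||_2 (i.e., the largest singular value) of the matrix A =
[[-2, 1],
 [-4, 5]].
||A||_2 = sqrt((46 + sqrt(1972))/2) ≈ 6.7234 (= sqrt(largest eigenvalue of A^T A))

||A||_2 = sigma_max(A) = sqrt(lambda_max(A^T A)). Form the symmetric matrix M = A^T A =
[[20, -22],
 [-22, 26]].
Its characteristic polynomial (trace, determinant of M give the coefficients) is
  p(λ) = det(λ I - M) = λ^2 - 46λ + 36.
For λ^2 - 46λ + 36 the discriminant is 1972. It is nonnegative but not a perfect square, so the roots are real and irrational: λ = (46 ± sqrt(1972))/2 ≈ 45.2036, 0.7964.
So the eigenvalues of A^T A are ≈ 0.7964, 45.2036 (all ≥ 0, as they must be for A^T A). The largest is λ_max = (46 + sqrt(1972))/2 ≈ 45.2036, hence ||A||_2 = sqrt(λ_max) = sqrt((46 + sqrt(1972))/2) ≈ 6.7234.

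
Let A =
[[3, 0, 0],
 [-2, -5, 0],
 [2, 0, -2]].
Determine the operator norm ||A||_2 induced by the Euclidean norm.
||A||_2 ≈ 5.6527 (= sqrt(largest eigenvalue of A^T A))

||A||_2 = sigma_max(A) = sqrt(lambda_max(A^T A)). Form the symmetric matrix M = A^T A =
[[17, 10, -4],
 [10, 25, 0],
 [-4, 0, 4]].
Its characteristic polynomial (trace, sum of principal 2x2 minors, determinant of M give the coefficients) is
  p(λ) = det(λ I - M) = λ^3 - 46λ^2 + 477λ - 900.
No integer candidate from the rational root theorem (±divisors of 900) is a root, so the roots are irrational. The cubic discriminant is Δ = 30506832 > 0, so there are three distinct real roots. p(2) = -122 and p(3) = 144 have opposite signs, so a root lies in (2, 3); Newton's method refines it to λ ≈ 2.4232. p(11) = 112 and p(12) = -72 have opposite signs, so a root lies in (11, 12); Newton's method refines it to λ ≈ 11.6232. p(31) = -528 and p(32) = 28 have opposite signs, so a root lies in (31, 32); Newton's method refines it to λ ≈ 31.9535. Check (Vieta): the three roots sum to 46, matching tr M = 46.
So the eigenvalues of A^T A are ≈ 2.4232, 11.6232, 31.9535 (all ≥ 0, as they must be for A^T A). The largest is λ_max ≈ 31.9535, hence ||A||_2 = sqrt(λ_max) ≈ 5.6527.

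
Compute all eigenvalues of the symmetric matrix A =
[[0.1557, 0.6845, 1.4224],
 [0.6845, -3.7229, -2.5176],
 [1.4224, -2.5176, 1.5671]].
sigma(A) ≈ {-5, 0, 3}

A is real symmetric, so its spectrum consists of real eigenvalues. Expanding the characteristic polynomial of the displayed matrix gives
  det(λ I - A) = p(λ) = λ^3 + (2)λ^2 + (-15)λ + (0).
Solving p(λ) = 0 yields eigenvalues ≈ -5, 0, 3. (A is shown rounded to 4 decimals, so these recover the underlying integer eigenvalues to within that precision.)
Verification: the trace of A = -2 equals the sum of eigenvalues -2, and det(A) ≈ 0.0003 matches the eigenvalue product 0.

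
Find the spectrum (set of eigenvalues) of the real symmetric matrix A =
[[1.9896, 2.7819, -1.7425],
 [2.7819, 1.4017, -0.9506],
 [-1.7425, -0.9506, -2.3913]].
sigma(A) ≈ {-3, -1, 5}

A is real symmetric, so its spectrum consists of real eigenvalues. Expanding the characteristic polynomial of the displayed matrix gives
  det(λ I - A) = p(λ) = λ^3 + (-1)λ^2 + (-17)λ + (-15).
Solving p(λ) = 0 yields eigenvalues ≈ -3, -1, 5. (A is shown rounded to 4 decimals, so these recover the underlying integer eigenvalues to within that precision.)
Verification: the trace of A = 1 equals the sum of eigenvalues 1, and det(A) ≈ 14.9994 matches the eigenvalue product 15.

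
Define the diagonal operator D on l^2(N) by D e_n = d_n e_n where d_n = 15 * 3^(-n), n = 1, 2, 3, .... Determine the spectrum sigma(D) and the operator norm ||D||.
sigma(D) = {15 * 3^(-n) : n ≥ 1} ∪ {0}; ||D|| = 5

A bounded diagonal operator on l^2 with diagonal entries d_n has spectrum equal to the closure of {d_n : n ≥ 1}: every d_n is an eigenvalue (with eigenvector e_n), so {d_n} ⊂ sigma(D); the spectrum is closed, so its closure is too; and for lambda not in the closure, (D - lambda I) has bounded inverse (the diagonal entries 1/(d_n - lambda) are bounded). For our sequence d_n = 15 * 3^(-n), n = 1, 2, 3, ...:
  - {d_n} = {15 * 3^(-n) : n ≥ 1}; the only limit point is 0
  - closure = {15 * 3^(-n) : n ≥ 1} ∪ {0}
For the norm: a diagonal operator has ||D|| = sup_n |d_n|. Here d_n = 15 * 3^(-n) is positive and decreasing, so sup_n |d_n| = d_1 = 15/3 = 5. So ||D|| = 5.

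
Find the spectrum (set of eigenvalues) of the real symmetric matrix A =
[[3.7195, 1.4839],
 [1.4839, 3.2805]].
sigma(A) ≈ {2, 5}

A is real symmetric, so its spectrum consists of real eigenvalues. Expanding the characteristic polynomial of the displayed matrix gives
  det(λ I - A) = p(λ) = λ^2 + (-7)λ + (10).
Solving p(λ) = 0 yields eigenvalues ≈ 2, 5. (A is shown rounded to 4 decimals, so these recover the underlying integer eigenvalues to within that precision.)
Verification: the trace of A = 7 equals the sum of eigenvalues 7, and det(A) ≈ 9.9999 matches the eigenvalue product 10.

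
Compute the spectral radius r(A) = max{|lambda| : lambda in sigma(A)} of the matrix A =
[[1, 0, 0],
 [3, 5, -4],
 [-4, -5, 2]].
r(A) = (7 + sqrt(89))/2 ≈ 8.217

The eigenvalues of A are the roots of its characteristic polynomial. With M = A (coefficients from the trace, the sum of principal 2x2 minors, and det A):
  p(λ) = det(λ I - M) = λ^3 - 8λ^2 - 3λ + 10.
By the rational root theorem any rational root is an integer divisor of 10. Testing λ = 1: p(1) = 1 - 8 - 3 + 10 = 0, so λ = 1 is a root. Dividing out (λ - 1) leaves p(λ) = (λ - 1)(λ^2 - 7λ - 10). For λ^2 - 7λ - 10 the discriminant is 89. It is nonnegative but not a perfect square, so the roots are real and irrational: λ = (7 ± sqrt(89))/2 ≈ 8.217, -1.217.
Thus the eigenvalues (to 4 decimals) are 8.217 (modulus 8.217); -1.217 (modulus 1.217); 1 (modulus 1). The spectral radius is the largest modulus: r(A) = (7 + sqrt(89))/2 ≈ 8.217. (Cross-check: r(A) ≤ ||A||_2 ≈ 9.635; equality holds whenever A is normal, though it can also hold for some non-normal A.)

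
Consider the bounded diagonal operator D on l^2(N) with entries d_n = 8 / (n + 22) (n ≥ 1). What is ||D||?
||D|| = 8/23 (attained at n = 1)

For D diagonal, ||D|| = sup_n |d_n| = sup_n 8/(n + 22). This is positive and strictly decreasing in n, so the supremum is attained at n = 1: d_1 = 8/(1 + 22) = 8/23. Hence ||D|| = 8/23.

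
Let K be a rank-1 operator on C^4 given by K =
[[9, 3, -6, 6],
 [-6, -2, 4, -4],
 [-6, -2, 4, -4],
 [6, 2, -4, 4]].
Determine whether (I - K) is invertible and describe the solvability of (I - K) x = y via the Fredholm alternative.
(I - K) is invertible (det(I - K) = -14 ≠ 0), so for every y in C^4 the equation (I - K) x = y has a unique solution.

K has rank 1, so it is an outer product K = u v^T: every row of K is a multiple of one row vector. Reading off the entries, u = (3, -2, -2, 2) and v = (3, 1, -2, 2) (row i of K equals u_i·v^T). A rank-one matrix u v^T satisfies K u = u (v·u) and kills the (3)-dimensional subspace v^⊥, so its characteristic polynomial is lambda^3 (lambda - v·u) with v·u = tr K = 15. Hence the eigenvalues of I - K are 1 (multiplicity 3) and 1 - (15) = -14, so det(I - K) = -14. (Direct check: I - K =
[[-8, -3, 6, -6],
 [6, 3, -4, 4],
 [6, 2, -3, 4],
 [-6, -2, 4, -3]]
has determinant -14.) The finite-dimensional Fredholm alternative says: either (I - K) is invertible, or ker(I - K) ≠ {0} and then range(I - K) = ker((I - K)^*)^⊥, with dim ker(I - K) = dim ker((I - K)^*). Since det(I - K) ≠ 0, 1 is not an eigenvalue of K and ker(I - K) = {0}, so we are in the first case: for every y there is a unique x = (I - K)^(-1) y. Explicitly, by the Sherman–Morrison formula, (I - u v^T)^(-1) = I + u v^T/(1 - v·u), i.e. (I - K)^(-1) = I + K/(-14).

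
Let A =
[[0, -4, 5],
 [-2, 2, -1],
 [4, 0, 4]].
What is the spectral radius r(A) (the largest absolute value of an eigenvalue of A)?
r(A) = (4 + sqrt(128))/2 ≈ 7.6569

The eigenvalues of A are the roots of its characteristic polynomial. With M = A (coefficients from the trace, the sum of principal 2x2 minors, and det A):
  p(λ) = det(λ I - M) = λ^3 - 6λ^2 - 20λ + 56.
By the rational root theorem any rational root is an integer divisor of 56. Testing λ = 2: p(2) = 8 - 24 - 40 + 56 = 0, so λ = 2 is a root. Dividing out (λ - 2) leaves p(λ) = (λ - 2)(λ^2 - 4λ - 28). For λ^2 - 4λ - 28 the discriminant is 128. It is nonnegative but not a perfect square, so the roots are real and irrational: λ = (4 ± sqrt(128))/2 ≈ 7.6569, -3.6569.
Thus the eigenvalues (to 4 decimals) are 7.6569 (modulus 7.6569); -3.6569 (modulus 3.6569); 2 (modulus 2). The spectral radius is the largest modulus: r(A) = (4 + sqrt(128))/2 ≈ 7.6569. (Cross-check: r(A) ≤ ||A||_2 ≈ 7.9242; equality holds whenever A is normal, though it can also hold for some non-normal A.)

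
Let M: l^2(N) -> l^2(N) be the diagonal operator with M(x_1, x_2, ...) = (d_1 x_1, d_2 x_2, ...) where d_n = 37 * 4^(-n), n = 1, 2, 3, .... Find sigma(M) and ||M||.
sigma(M) = {37 * 4^(-n) : n ≥ 1} ∪ {0}; ||M|| = 37/4

A bounded diagonal operator on l^2 with diagonal entries d_n has spectrum equal to the closure of {d_n : n ≥ 1}: every d_n is an eigenvalue (with eigenvector e_n), so {d_n} ⊂ sigma(M); the spectrum is closed, so its closure is too; and for lambda not in the closure, (M - lambda I) has bounded inverse (the diagonal entries 1/(d_n - lambda) are bounded). For our sequence d_n = 37 * 4^(-n), n = 1, 2, 3, ...:
  - {d_n} = {37 * 4^(-n) : n ≥ 1}; the only limit point is 0
  - closure = {37 * 4^(-n) : n ≥ 1} ∪ {0}
For the norm: a diagonal operator has ||M|| = sup_n |d_n|. Here d_n = 37 * 4^(-n) is positive and decreasing, so sup_n |d_n| = d_1 = 37/4. So ||M|| = 37/4.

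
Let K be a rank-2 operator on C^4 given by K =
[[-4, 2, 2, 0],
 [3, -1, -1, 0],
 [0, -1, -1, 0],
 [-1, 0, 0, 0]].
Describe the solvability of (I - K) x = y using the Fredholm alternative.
(I - K) is invertible (det(I - K) = 9 ≠ 0), so for every y in C^4 the equation (I - K) x = y has a unique solution.

K has rank 2 and factors as K = U V^T = u1 v1^T + u2 v2^T with u1 = (2, -2, 1, 1), v1 = (-1, 0, 0, 0), u2 = (-2, 1, 1, 0), v2 = (1, -1, -1, 0) (multiplying out reproduces the displayed K). The nonzero eigenvalues of U V^T coincide with those of the 2 x 2 matrix G = V^T U = [[v1·u1, v1·u2], [v2·u1, v2·u2]] = [[-2, 2], [3, -4]], and by the Sylvester determinant identity det(I_4 - U V^T) = det(I_2 - V^T U) = det([[3, -2], [-3, 5]]) = (3)(5) - (-2)(-3) = 9. (Direct check: I - K =
[[5, -2, -2, 0],
 [-3, 2, 1, 0],
 [0, 1, 2, 0],
 [1, 0, 0, 1]]
has determinant 9.) The finite-dimensional Fredholm alternative says: either (I - K) is invertible, or ker(I - K) ≠ {0} and then range(I - K) = ker((I - K)^*)^⊥, with dim ker(I - K) = dim ker((I - K)^*). Since det(I - K) ≠ 0, 1 is not an eigenvalue of K and ker(I - K) = {0}, so we are in the first case: for every y there is a unique x = (I - K)^(-1) y. (Explicitly, by the Woodbury identity, (I - U V^T)^(-1) = I + U (I_2 - G)^(-1) V^T.)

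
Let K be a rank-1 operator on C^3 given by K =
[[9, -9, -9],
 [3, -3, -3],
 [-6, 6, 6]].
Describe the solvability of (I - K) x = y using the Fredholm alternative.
(I - K) is invertible (det(I - K) = -11 ≠ 0), so for every y in C^3 the equation (I - K) x = y has a unique solution.

K has rank 1, so it is an outer product K = u v^T: every row of K is a multiple of one row vector. Reading off the entries, u = (3, 1, -2) and v = (3, -3, -3) (row i of K equals u_i·v^T). A rank-one matrix u v^T satisfies K u = u (v·u) and kills the (2)-dimensional subspace v^⊥, so its characteristic polynomial is lambda^2 (lambda - v·u) with v·u = tr K = 12. Hence the eigenvalues of I - K are 1 (multiplicity 2) and 1 - (12) = -11, so det(I - K) = -11. (Direct check: I - K =
[[-8, 9, 9],
 [-3, 4, 3],
 [6, -6, -5]]
has determinant -11.) The finite-dimensional Fredholm alternative says: either (I - K) is invertible, or ker(I - K) ≠ {0} and then range(I - K) = ker((I - K)^*)^⊥, with dim ker(I - K) = dim ker((I - K)^*). Since det(I - K) ≠ 0, 1 is not an eigenvalue of K and ker(I - K) = {0}, so we are in the first case: for every y there is a unique x = (I - K)^(-1) y. Explicitly, by the Sherman–Morrison formula, (I - u v^T)^(-1) = I + u v^T/(1 - v·u), i.e. (I - K)^(-1) = I + K/(-11).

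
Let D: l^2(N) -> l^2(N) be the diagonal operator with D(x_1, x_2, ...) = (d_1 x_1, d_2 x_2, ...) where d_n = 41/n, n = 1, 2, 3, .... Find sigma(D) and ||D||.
sigma(D) = {41/n : n ≥ 1} ∪ {0}; ||D|| = 41

A bounded diagonal operator on l^2 with diagonal entries d_n has spectrum equal to the closure of {d_n : n ≥ 1}: every d_n is an eigenvalue (with eigenvector e_n), so {d_n} ⊂ sigma(D); the spectrum is closed, so its closure is too; and for lambda not in the closure, (D - lambda I) has bounded inverse (the diagonal entries 1/(d_n - lambda) are bounded). For our sequence d_n = 41/n, n = 1, 2, 3, ...:
  - {d_n} = {41/n : n ≥ 1}; the only limit point is 0
  - closure = {41/n : n ≥ 1} ∪ {0}
For the norm: a diagonal operator has ||D|| = sup_n |d_n|. Here d_n = 41/n is positive and decreasing, so sup_n |d_n| = d_1 = 41. So ||D|| = 41.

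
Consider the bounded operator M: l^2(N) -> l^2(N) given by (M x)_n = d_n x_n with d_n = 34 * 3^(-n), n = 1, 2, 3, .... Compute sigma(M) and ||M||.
sigma(M) = {34 * 3^(-n) : n ≥ 1} ∪ {0}; ||M|| = 34/3

A bounded diagonal operator on l^2 with diagonal entries d_n has spectrum equal to the closure of {d_n : n ≥ 1}: every d_n is an eigenvalue (with eigenvector e_n), so {d_n} ⊂ sigma(M); the spectrum is closed, so its closure is too; and for lambda not in the closure, (M - lambda I) has bounded inverse (the diagonal entries 1/(d_n - lambda) are bounded). For our sequence d_n = 34 * 3^(-n), n = 1, 2, 3, ...:
  - {d_n} = {34 * 3^(-n) : n ≥ 1}; the only limit point is 0
  - closure = {34 * 3^(-n) : n ≥ 1} ∪ {0}
For the norm: a diagonal operator has ||M|| = sup_n |d_n|. Here d_n = 34 * 3^(-n) is positive and decreasing, so sup_n |d_n| = d_1 = 34/3. So ||M|| = 34/3.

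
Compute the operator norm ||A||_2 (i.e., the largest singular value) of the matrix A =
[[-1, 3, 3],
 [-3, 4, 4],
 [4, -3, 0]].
||A||_2 ≈ 8.6134 (= sqrt(largest eigenvalue of A^T A))

||A||_2 = sigma_max(A) = sqrt(lambda_max(A^T A)). Form the symmetric matrix M = A^T A =
[[26, -27, -15],
 [-27, 34, 25],
 [-15, 25, 25]].
Its characteristic polynomial (trace, sum of principal 2x2 minors, determinant of M give the coefficients) is
  p(λ) = det(λ I - M) = λ^3 - 85λ^2 + 805λ - 225.
No integer candidate from the rational root theorem (±divisors of 225) is a root, so the roots are irrational. The cubic discriminant is Δ = 2318382000 > 0, so there are three distinct real roots. p(0) = -225 and p(1) = 496 have opposite signs, so a root lies in (0, 1); Newton's method refines it to λ ≈ 0.2882. p(10) = 325 and p(11) = -324 have opposite signs, so a root lies in (10, 11); Newton's method refines it to λ ≈ 10.5213. p(74) = -891 and p(75) = 3900 have opposite signs, so a root lies in (74, 75); Newton's method refines it to λ ≈ 74.1904. Check (Vieta): the three roots sum to 85, matching tr M = 85.
So the eigenvalues of A^T A are ≈ 0.2882, 10.5213, 74.1904 (all ≥ 0, as they must be for A^T A). The largest is λ_max ≈ 74.1904, hence ||A||_2 = sqrt(λ_max) ≈ 8.6134.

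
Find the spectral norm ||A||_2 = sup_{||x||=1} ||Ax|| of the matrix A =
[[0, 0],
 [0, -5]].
||A||_2 = 5 (= sqrt(largest eigenvalue of A^T A))

||A||_2 = sigma_max(A) = sqrt(lambda_max(A^T A)). Form the symmetric matrix M = A^T A =
[[0, 0],
 [0, 25]].
Its characteristic polynomial (trace, determinant of M give the coefficients) is
  p(λ) = det(λ I - M) = λ^2 - 25λ.
For λ^2 - 25λ the discriminant is 625. It is a perfect square (25^2), so the roots are rational: λ = (25 ± 25)/2 = 25, 0.
So the eigenvalues of A^T A are ≈ 0, 25 (all ≥ 0, as they must be for A^T A). The largest is λ_max = 25, hence ||A||_2 = sqrt(λ_max) = 5.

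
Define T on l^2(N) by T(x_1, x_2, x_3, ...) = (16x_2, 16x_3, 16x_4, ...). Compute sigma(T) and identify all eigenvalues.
sigma(T) = closed disk {z in C : |z| ≤ 16}; sigma_p(T) = open disk {z in C : |z| < 16}

Note T = 16·V where V is the unit left shift (V x)_k = x_{k+1}; so sigma(T) = 16·sigma(V) and ||T|| = 16||V||. ||T x||^2 = 256sum_{k≥2} |x_k|^2 ≤ 256||x||^2, with equality on {x : x_1 = 0}, so ||T|| = 16. For any lambda with |lambda| < 16, set r = lambda/16 (|r| < 1); the vector x = (1, r, r^2, ...) is in l^2 and satisfies T x = 16(r, r^2, ...) = lambda x, so lambda is an eigenvalue. On the boundary |lambda| = 16 the geometric series diverges, so no l^2 eigenvector exists, but these lambda lie in the approximate point spectrum. Hence sigma(T) is the closed disk of radius 16 and sigma_p(T) is the open disk.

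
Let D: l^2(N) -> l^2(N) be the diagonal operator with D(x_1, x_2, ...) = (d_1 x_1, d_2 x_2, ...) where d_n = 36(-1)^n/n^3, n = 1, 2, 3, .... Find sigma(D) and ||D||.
sigma(D) = {36(-1)^n/n^3 : n ≥ 1} ∪ {0}; ||D|| = 36

A bounded diagonal operator on l^2 with diagonal entries d_n has spectrum equal to the closure of {d_n : n ≥ 1}: every d_n is an eigenvalue (with eigenvector e_n), so {d_n} ⊂ sigma(D); the spectrum is closed, so its closure is too; and for lambda not in the closure, (D - lambda I) has bounded inverse (the diagonal entries 1/(d_n - lambda) are bounded). For our sequence d_n = 36(-1)^n/n^3, n = 1, 2, 3, ...:
  - {d_n} = {36(-1)^n/n^3 : n ≥ 1}; the only limit point is 0
  - closure = {36(-1)^n/n^3 : n ≥ 1} ∪ {0}
For the norm: a diagonal operator has ||D|| = sup_n |d_n|. Here |d_n| = 36/n^3 is decreasing, so sup_n |d_n| = |d_1| = 36. So ||D|| = 36.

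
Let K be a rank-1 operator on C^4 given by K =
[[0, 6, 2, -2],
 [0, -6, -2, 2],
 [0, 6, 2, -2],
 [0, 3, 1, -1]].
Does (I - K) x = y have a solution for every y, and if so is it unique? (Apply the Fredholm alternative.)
(I - K) is invertible (det(I - K) = 6 ≠ 0), so for every y in C^4 the equation (I - K) x = y has a unique solution.

K has rank 1, so it is an outer product K = u v^T: every row of K is a multiple of one row vector. Reading off the entries, u = (-2, 2, -2, -1) and v = (0, -3, -1, 1) (row i of K equals u_i·v^T). A rank-one matrix u v^T satisfies K u = u (v·u) and kills the (3)-dimensional subspace v^⊥, so its characteristic polynomial is lambda^3 (lambda - v·u) with v·u = tr K = -5. Hence the eigenvalues of I - K are 1 (multiplicity 3) and 1 - (-5) = 6, so det(I - K) = 6. (Direct check: I - K =
[[1, -6, -2, 2],
 [0, 7, 2, -2],
 [0, -6, -1, 2],
 [0, -3, -1, 2]]
has determinant 6.) The finite-dimensional Fredholm alternative says: either (I - K) is invertible, or ker(I - K) ≠ {0} and then range(I - K) = ker((I - K)^*)^⊥, with dim ker(I - K) = dim ker((I - K)^*). Since det(I - K) ≠ 0, 1 is not an eigenvalue of K and ker(I - K) = {0}, so we are in the first case: for every y there is a unique x = (I - K)^(-1) y. Explicitly, by the Sherman–Morrison formula, (I - u v^T)^(-1) = I + u v^T/(1 - v·u), i.e. (I - K)^(-1) = I + K/(6).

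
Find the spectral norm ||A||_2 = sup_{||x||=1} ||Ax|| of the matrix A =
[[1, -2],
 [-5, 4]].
||A||_2 = sqrt((46 + sqrt(1972))/2) ≈ 6.7234 (= sqrt(largest eigenvalue of A^T A))

||A||_2 = sigma_max(A) = sqrt(lambda_max(A^T A)). Form the symmetric matrix M = A^T A =
[[26, -22],
 [-22, 20]].
Its characteristic polynomial (trace, determinant of M give the coefficients) is
  p(λ) = det(λ I - M) = λ^2 - 46λ + 36.
For λ^2 - 46λ + 36 the discriminant is 1972. It is nonnegative but not a perfect square, so the roots are real and irrational: λ = (46 ± sqrt(1972))/2 ≈ 45.2036, 0.7964.
So the eigenvalues of A^T A are ≈ 0.7964, 45.2036 (all ≥ 0, as they must be for A^T A). The largest is λ_max = (46 + sqrt(1972))/2 ≈ 45.2036, hence ||A||_2 = sqrt(λ_max) = sqrt((46 + sqrt(1972))/2) ≈ 6.7234.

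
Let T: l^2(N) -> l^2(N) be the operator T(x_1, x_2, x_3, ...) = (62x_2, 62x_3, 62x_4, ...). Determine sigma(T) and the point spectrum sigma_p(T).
sigma(T) = closed disk {z in C : |z| ≤ 62}; sigma_p(T) = open disk {z in C : |z| < 62}

Note T = 62·V where V is the unit left shift (V x)_k = x_{k+1}; so sigma(T) = 62·sigma(V) and ||T|| = 62||V||. ||T x||^2 = 3844sum_{k≥2} |x_k|^2 ≤ 3844||x||^2, with equality on {x : x_1 = 0}, so ||T|| = 62. For any lambda with |lambda| < 62, set r = lambda/62 (|r| < 1); the vector x = (1, r, r^2, ...) is in l^2 and satisfies T x = 62(r, r^2, ...) = lambda x, so lambda is an eigenvalue. On the boundary |lambda| = 62 the geometric series diverges, so no l^2 eigenvector exists, but these lambda lie in the approximate point spectrum. Hence sigma(T) is the closed disk of radius 62 and sigma_p(T) is the open disk.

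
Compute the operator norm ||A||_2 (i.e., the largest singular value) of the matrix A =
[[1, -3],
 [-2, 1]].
||A||_2 = sqrt((15 + sqrt(125))/2) ≈ 3.618 (= sqrt(largest eigenvalue of A^T A))

||A||_2 = sigma_max(A) = sqrt(lambda_max(A^T A)). Form the symmetric matrix M = A^T A =
[[5, -5],
 [-5, 10]].
Its characteristic polynomial (trace, determinant of M give the coefficients) is
  p(λ) = det(λ I - M) = λ^2 - 15λ + 25.
For λ^2 - 15λ + 25 the discriminant is 125. It is nonnegative but not a perfect square, so the roots are real and irrational: λ = (15 ± sqrt(125))/2 ≈ 13.0902, 1.9098.
So the eigenvalues of A^T A are ≈ 1.9098, 13.0902 (all ≥ 0, as they must be for A^T A). The largest is λ_max = (15 + sqrt(125))/2 ≈ 13.0902, hence ||A||_2 = sqrt(λ_max) = sqrt((15 + sqrt(125))/2) ≈ 3.618.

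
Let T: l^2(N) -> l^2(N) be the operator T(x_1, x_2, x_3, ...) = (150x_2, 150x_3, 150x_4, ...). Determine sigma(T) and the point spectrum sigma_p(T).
sigma(T) = closed disk {z in C : |z| ≤ 150}; sigma_p(T) = open disk {z in C : |z| < 150}

Note T = 150·V where V is the unit left shift (V x)_k = x_{k+1}; so sigma(T) = 150·sigma(V) and ||T|| = 150||V||. ||T x||^2 = 22500sum_{k≥2} |x_k|^2 ≤ 22500||x||^2, with equality on {x : x_1 = 0}, so ||T|| = 150. For any lambda with |lambda| < 150, set r = lambda/150 (|r| < 1); the vector x = (1, r, r^2, ...) is in l^2 and satisfies T x = 150(r, r^2, ...) = lambda x, so lambda is an eigenvalue. On the boundary |lambda| = 150 the geometric series diverges, so no l^2 eigenvector exists, but these lambda lie in the approximate point spectrum. Hence sigma(T) is the closed disk of radius 150 and sigma_p(T) is the open disk.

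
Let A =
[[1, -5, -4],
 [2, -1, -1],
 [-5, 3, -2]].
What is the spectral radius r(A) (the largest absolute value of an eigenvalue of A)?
r(A) ≈ 5.1822

The eigenvalues of A are the roots of its characteristic polynomial. With M = A (coefficients from the trace, the sum of principal 2x2 minors, and det A):
  p(λ) = det(λ I - M) = λ^3 + 2λ^2 - 8λ + 44.
No integer candidate from the rational root theorem (±divisors of 44) is a root, so the roots are irrational. The cubic discriminant is Δ = -64048 < 0, so there is one real root and a complex-conjugate pair. p(-6) = -52 and p(-5) = 9 have opposite signs, so a root lies in (-6, -5); Newton's method refines it to λ ≈ -5.1822. Dividing out (λ - (-5.1822)) leaves approximately λ^2 - 3.1822λ + 8.4906. For λ^2 - 3.1822λ + 8.4906 the discriminant is -23.8363. It is negative, so the remaining roots are the complex-conjugate pair λ ≈ 1.5911 ± 2.4411i. Their product equals the constant term, so |λ|^2 ≈ 8.4906 and |λ| ≈ 2.9139.
Thus the eigenvalues (to 4 decimals) are -5.1822 (modulus 5.1822); 1.5911 ± 2.4411i (modulus 2.9139). The spectral radius is the largest modulus: r(A) ≈ 5.1822. (Cross-check: r(A) ≤ ||A||_2 ≈ 7.5428; equality holds whenever A is normal, though it can also hold for some non-normal A.)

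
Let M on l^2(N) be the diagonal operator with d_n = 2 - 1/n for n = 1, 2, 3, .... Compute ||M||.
||M|| = 2

For a diagonal operator on l^2 with entries d_n, ||M|| = sup_n |d_n|. Here d_1 = 1, d_2 = 3/2, ..., and d_n = 2 - 1/n increases monotonically toward 2. All terms lie in [1, 2), so |d_n| = d_n and the supremum is the limit 2, which is not attained by any individual d_n. Hence ||M|| = 2.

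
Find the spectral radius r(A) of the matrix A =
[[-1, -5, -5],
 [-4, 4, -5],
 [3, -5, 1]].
r(A) ≈ 8.2731

The eigenvalues of A are the roots of its characteristic polynomial. With M = A (coefficients from the trace, the sum of principal 2x2 minors, and det A):
  p(λ) = det(λ I - M) = λ^3 - 4λ^2 - 31λ - 36.
No integer candidate from the rational root theorem (±divisors of 36) is a root, so the roots are irrational. The cubic discriminant is Δ = 9980 > 0, so there are three distinct real roots. p(-3) = -6 and p(-2) = 2 have opposite signs, so a root lies in (-3, -2); Newton's method refines it to λ ≈ -2.5984. p(-2) = 2 and p(-1) = -10 have opposite signs, so a root lies in (-2, -1); Newton's method refines it to λ ≈ -1.6747. p(8) = -28 and p(9) = 90 have opposite signs, so a root lies in (8, 9); Newton's method refines it to λ ≈ 8.2731. Check (Vieta): the three roots sum to 4, matching tr M = 4.
Thus the eigenvalues (to 4 decimals) are -2.5984 (modulus 2.5984); -1.6747 (modulus 1.6747); 8.2731 (modulus 8.2731). The spectral radius is the largest modulus: r(A) ≈ 8.2731. (Cross-check: r(A) ≤ ||A||_2 ≈ 9.214; equality holds whenever A is normal, though it can also hold for some non-normal A.)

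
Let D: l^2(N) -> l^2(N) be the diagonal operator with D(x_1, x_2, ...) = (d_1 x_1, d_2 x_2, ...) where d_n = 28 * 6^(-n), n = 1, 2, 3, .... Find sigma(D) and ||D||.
sigma(D) = {28 * 6^(-n) : n ≥ 1} ∪ {0}; ||D|| = 14/3

A bounded diagonal operator on l^2 with diagonal entries d_n has spectrum equal to the closure of {d_n : n ≥ 1}: every d_n is an eigenvalue (with eigenvector e_n), so {d_n} ⊂ sigma(D); the spectrum is closed, so its closure is too; and for lambda not in the closure, (D - lambda I) has bounded inverse (the diagonal entries 1/(d_n - lambda) are bounded). For our sequence d_n = 28 * 6^(-n), n = 1, 2, 3, ...:
  - {d_n} = {28 * 6^(-n) : n ≥ 1}; the only limit point is 0
  - closure = {28 * 6^(-n) : n ≥ 1} ∪ {0}
For the norm: a diagonal operator has ||D|| = sup_n |d_n|. Here d_n = 28 * 6^(-n) is positive and decreasing, so sup_n |d_n| = d_1 = 28/6 = 14/3. So ||D|| = 14/3.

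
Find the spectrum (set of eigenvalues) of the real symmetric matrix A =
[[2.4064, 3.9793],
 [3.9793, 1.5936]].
sigma(A) ≈ {-2, 6}

A is real symmetric, so its spectrum consists of real eigenvalues. Expanding the characteristic polynomial of the displayed matrix gives
  det(λ I - A) = p(λ) = λ^2 + (-4)λ + (-12).
Solving p(λ) = 0 yields eigenvalues ≈ -2, 6. (A is shown rounded to 4 decimals, so these recover the underlying integer eigenvalues to within that precision.)
Verification: the trace of A = 4 equals the sum of eigenvalues 4, and det(A) ≈ -12.0000 matches the eigenvalue product -12.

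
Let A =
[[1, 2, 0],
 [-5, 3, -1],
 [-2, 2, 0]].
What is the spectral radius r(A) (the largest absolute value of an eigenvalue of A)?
r(A) ≈ 3.662

The eigenvalues of A are the roots of its characteristic polynomial. With M = A (coefficients from the trace, the sum of principal 2x2 minors, and det A):
  p(λ) = det(λ I - M) = λ^3 - 4λ^2 + 15λ - 6.
No integer candidate from the rational root theorem (±divisors of 6) is a root, so the roots are irrational. The cubic discriminant is Δ = -5928 < 0, so there is one real root and a complex-conjugate pair. p(0) = -6 and p(1) = 6 have opposite signs, so a root lies in (0, 1); Newton's method refines it to λ ≈ 0.4474. Dividing out (λ - (0.4474)) leaves approximately λ^2 - 3.5526λ + 13.4105. For λ^2 - 3.5526λ + 13.4105 the discriminant is -41.0213. It is negative, so the remaining roots are the complex-conjugate pair λ ≈ 1.7763 ± 3.2024i. Their product equals the constant term, so |λ|^2 ≈ 13.4105 and |λ| ≈ 3.662.
Thus the eigenvalues (to 4 decimals) are 0.4474 (modulus 0.4474); 1.7763 ± 3.2024i (modulus 3.662). The spectral radius is the largest modulus: r(A) ≈ 3.662. (Cross-check: r(A) ≤ ||A||_2 ≈ 6.5204; equality holds whenever A is normal, though it can also hold for some non-normal A.)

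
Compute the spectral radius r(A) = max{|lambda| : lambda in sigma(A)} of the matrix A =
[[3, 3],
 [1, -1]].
r(A) = (2 + sqrt(28))/2 ≈ 3.6458

The eigenvalues of A are the roots of its characteristic polynomial. With M = A (coefficients from the trace and determinant):
  p(λ) = det(λ I - M) = λ^2 - 2λ - 6.
For λ^2 - 2λ - 6 the discriminant is 28. It is nonnegative but not a perfect square, so the roots are real and irrational: λ = (2 ± sqrt(28))/2 ≈ 3.6458, -1.6458.
Thus the eigenvalues (to 4 decimals) are 3.6458 (modulus 3.6458); -1.6458 (modulus 1.6458). The spectral radius is the largest modulus: r(A) = (2 + sqrt(28))/2 ≈ 3.6458. (Cross-check: r(A) ≤ ||A||_2 ≈ 4.2426; equality holds whenever A is normal, though it can also hold for some non-normal A.)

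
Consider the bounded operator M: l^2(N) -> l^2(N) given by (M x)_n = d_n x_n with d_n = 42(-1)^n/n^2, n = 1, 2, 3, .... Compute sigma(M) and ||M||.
sigma(M) = {42(-1)^n/n^2 : n ≥ 1} ∪ {0}; ||M|| = 42

A bounded diagonal operator on l^2 with diagonal entries d_n has spectrum equal to the closure of {d_n : n ≥ 1}: every d_n is an eigenvalue (with eigenvector e_n), so {d_n} ⊂ sigma(M); the spectrum is closed, so its closure is too; and for lambda not in the closure, (M - lambda I) has bounded inverse (the diagonal entries 1/(d_n - lambda) are bounded). For our sequence d_n = 42(-1)^n/n^2, n = 1, 2, 3, ...:
  - {d_n} = {42(-1)^n/n^2 : n ≥ 1}; the only limit point is 0
  - closure = {42(-1)^n/n^2 : n ≥ 1} ∪ {0}
For the norm: a diagonal operator has ||M|| = sup_n |d_n|. Here |d_n| = 42/n^2 is decreasing, so sup_n |d_n| = |d_1| = 42. So ||M|| = 42.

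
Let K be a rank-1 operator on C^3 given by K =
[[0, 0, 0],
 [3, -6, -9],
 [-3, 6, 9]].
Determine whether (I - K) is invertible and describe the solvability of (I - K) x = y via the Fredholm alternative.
(I - K) is invertible (det(I - K) = -2 ≠ 0), so for every y in C^3 the equation (I - K) x = y has a unique solution.

K has rank 1, so it is an outer product K = u v^T: every row of K is a multiple of one row vector. Reading off the entries, u = (0, -3, 3) and v = (-1, 2, 3) (row i of K equals u_i·v^T). A rank-one matrix u v^T satisfies K u = u (v·u) and kills the (2)-dimensional subspace v^⊥, so its characteristic polynomial is lambda^2 (lambda - v·u) with v·u = tr K = 3. Hence the eigenvalues of I - K are 1 (multiplicity 2) and 1 - (3) = -2, so det(I - K) = -2. (Direct check: I - K =
[[1, 0, 0],
 [-3, 7, 9],
 [3, -6, -8]]
has determinant -2.) The finite-dimensional Fredholm alternative says: either (I - K) is invertible, or ker(I - K) ≠ {0} and then range(I - K) = ker((I - K)^*)^⊥, with dim ker(I - K) = dim ker((I - K)^*). Since det(I - K) ≠ 0, 1 is not an eigenvalue of K and ker(I - K) = {0}, so we are in the first case: for every y there is a unique x = (I - K)^(-1) y. Explicitly, by the Sherman–Morrison formula, (I - u v^T)^(-1) = I + u v^T/(1 - v·u), i.e. (I - K)^(-1) = I + K/(-2).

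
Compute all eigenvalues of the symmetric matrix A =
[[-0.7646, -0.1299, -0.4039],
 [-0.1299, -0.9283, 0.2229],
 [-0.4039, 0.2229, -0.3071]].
sigma(A) ≈ {-1, 0} (-1 with multiplicity 2)

A is real symmetric, so its spectrum consists of real eigenvalues. Expanding the characteristic polynomial of the displayed matrix gives
  det(λ I - A) = p(λ) = λ^3 + (2)λ^2 + (1)λ + (0).
Solving p(λ) = 0 yields eigenvalues ≈ -1, -1, 0. (A is shown rounded to 4 decimals, so these recover the underlying integer eigenvalues to within that precision.)
Verification: the trace of A = -2 equals the sum of eigenvalues -2, and det(A) ≈ 0.0000 matches the eigenvalue product 0.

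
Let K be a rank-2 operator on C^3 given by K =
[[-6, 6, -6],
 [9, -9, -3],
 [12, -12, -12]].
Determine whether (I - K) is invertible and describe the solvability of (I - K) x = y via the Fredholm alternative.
(I - K) is invertible (det(I - K) = 244 ≠ 0), so for every y in C^3 the equation (I - K) x = y has a unique solution.

K has rank 2 and factors as K = U V^T = u1 v1^T + u2 v2^T with u1 = (-3, 0, -3), v1 = (-1, 1, 3), u2 = (-3, 3, 3), v2 = (3, -3, -1) (multiplying out reproduces the displayed K). The nonzero eigenvalues of U V^T coincide with those of the 2 x 2 matrix G = V^T U = [[v1·u1, v1·u2], [v2·u1, v2·u2]] = [[-6, 15], [-6, -21]], and by the Sylvester determinant identity det(I_3 - U V^T) = det(I_2 - V^T U) = det([[7, -15], [6, 22]]) = (7)(22) - (-15)(6) = 244. (Direct check: I - K =
[[7, -6, 6],
 [-9, 10, 3],
 [-12, 12, 13]]
has determinant 244.) The finite-dimensional Fredholm alternative says: either (I - K) is invertible, or ker(I - K) ≠ {0} and then range(I - K) = ker((I - K)^*)^⊥, with dim ker(I - K) = dim ker((I - K)^*). Since det(I - K) ≠ 0, 1 is not an eigenvalue of K and ker(I - K) = {0}, so we are in the first case: for every y there is a unique x = (I - K)^(-1) y. (Explicitly, by the Woodbury identity, (I - U V^T)^(-1) = I + U (I_2 - G)^(-1) V^T.)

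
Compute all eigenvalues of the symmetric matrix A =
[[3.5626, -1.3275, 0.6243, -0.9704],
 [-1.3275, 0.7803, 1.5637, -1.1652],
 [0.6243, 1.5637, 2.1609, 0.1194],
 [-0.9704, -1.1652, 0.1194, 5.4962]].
sigma(A) ≈ {-1, 3, 4, 6}

A is real symmetric, so its spectrum consists of real eigenvalues. Expanding the characteristic polynomial of the displayed matrix gives
  det(λ I - A) = p(λ) = λ^4 + (-12)λ^3 + (41)λ^2 + (-18)λ + (-72).
Solving p(λ) = 0 yields eigenvalues ≈ -1, 3, 4, 6. (A is shown rounded to 4 decimals, so these recover the underlying integer eigenvalues to within that precision.)
Verification: the trace of A = 12 equals the sum of eigenvalues 12, and det(A) ≈ -72.0007 matches the eigenvalue product -72.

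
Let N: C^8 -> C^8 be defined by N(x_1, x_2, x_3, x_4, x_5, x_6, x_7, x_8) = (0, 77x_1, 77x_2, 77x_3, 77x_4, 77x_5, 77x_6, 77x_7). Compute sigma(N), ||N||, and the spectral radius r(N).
sigma(N) = {0}; ||N|| = 77; r(N) = 0. (N is nilpotent with N^8 = 0.)

On C^8, N is a strictly lower-triangular matrix with 77 on the subdiagonal and zeros elsewhere, so its characteristic polynomial is lambda^8 and every eigenvalue is 0: sigma(N) = {0}. For the operator norm, N e_i = 77e_{i+1} for i = 1, ..., 7 and N e_8 = 0, so the singular values of N are 77 (with multiplicity 7) and 0; hence ||N|| = 77. The spectral radius r(N) = max|lambda| = 0. Note ||N|| > r(N) — characteristic of non-normal nilpotent operators. Indeed N^8 = 0.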